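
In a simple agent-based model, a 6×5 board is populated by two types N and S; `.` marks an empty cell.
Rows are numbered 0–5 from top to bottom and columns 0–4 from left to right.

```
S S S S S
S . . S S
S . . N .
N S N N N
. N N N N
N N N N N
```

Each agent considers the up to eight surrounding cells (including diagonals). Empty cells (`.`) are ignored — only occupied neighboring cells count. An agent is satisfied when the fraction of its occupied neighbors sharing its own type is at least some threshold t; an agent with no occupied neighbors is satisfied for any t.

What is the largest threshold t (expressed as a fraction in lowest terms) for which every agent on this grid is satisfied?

(0,0)S 2/2
(0,1)S 3/3
(0,2)S 3/3
(0,3)S 4/4
(0,4)S 3/3
(1,0)S 3/3
(1,3)S 4/5
(1,4)S 3/4
(2,0)S 2/3
(2,3)N 3/5
(3,0)N 1/3
(3,1)S 1/5
(3,2)N 5/6
(3,3)N 6/6
(3,4)N 4/4
(4,1)N 6/7
(4,2)N 7/8
(4,3)N 8/8
(4,4)N 5/5
(5,0)N 2/2
(5,1)N 4/4
(5,2)N 5/5
(5,3)N 5/5
(5,4)N 3/3
The smallest same-type fraction is 1/5 at (3,1), which reduces to 1/5. Any threshold above that leaves this agent unsatisfied.

1/5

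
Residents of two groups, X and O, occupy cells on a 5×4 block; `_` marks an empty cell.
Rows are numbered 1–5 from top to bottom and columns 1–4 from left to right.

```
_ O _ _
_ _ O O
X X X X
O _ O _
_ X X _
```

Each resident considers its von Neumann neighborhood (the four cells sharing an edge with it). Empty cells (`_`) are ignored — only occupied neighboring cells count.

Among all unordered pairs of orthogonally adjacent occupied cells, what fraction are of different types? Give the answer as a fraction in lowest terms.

Scan each occupied cell's neighbors to the right and below so each pair is counted once.
From row 2: 2 unlike of 3 pairs (running 2/3).
From row 3: 2 unlike of 5 pairs (running 4/8).
From row 4: 1 unlike of 1 pairs (running 5/9).
From row 5: 0 unlike of 1 pairs (running 5/10).
Total adjacent occupied pairs: 10; unlike-type pairs: 5.
5/10 reduces to 1/2.

1/2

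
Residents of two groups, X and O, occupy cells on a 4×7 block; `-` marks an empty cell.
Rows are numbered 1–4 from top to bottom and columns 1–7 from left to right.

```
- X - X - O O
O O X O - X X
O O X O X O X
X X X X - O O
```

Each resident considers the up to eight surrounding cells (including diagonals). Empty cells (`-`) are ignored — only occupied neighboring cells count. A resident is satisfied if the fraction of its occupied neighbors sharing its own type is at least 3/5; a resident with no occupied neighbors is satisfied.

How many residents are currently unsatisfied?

17

(1,2)X 1/3 unhappy
(1,4)X 1/2 unhappy
(1,6)O 1/3 unhappy
(1,7)O 1/3 unhappy
(2,1)O 3/4 ok
(2,2)O 3/6 unhappy
(2,3)X 3/7 unhappy
(2,4)O 1/5 unhappy
(2,6)X 3/6 unhappy
(2,7)X 2/5 unhappy
(3,1)O 3/5 ok
(3,2)O 3/8 unhappy
(3,3)X 4/8 unhappy
(3,4)O 1/6 unhappy
(3,5)X 2/6 unhappy
(3,6)O 2/6 unhappy
(3,7)X 2/5 unhappy
(4,1)X 1/3 unhappy
(4,2)X 3/5 ok
(4,3)X 3/5 ok
(4,4)X 3/4 ok
(4,6)O 2/4 unhappy
(4,7)O 2/3 ok
Unsatisfied: (1,2), (1,4), (1,6), (1,7), (2,2), (2,3), (2,4), (2,6), (2,7), (3,2), (3,3), (3,4), (3,5), (3,6), (3,7), (4,1), (4,6) — 17 in total.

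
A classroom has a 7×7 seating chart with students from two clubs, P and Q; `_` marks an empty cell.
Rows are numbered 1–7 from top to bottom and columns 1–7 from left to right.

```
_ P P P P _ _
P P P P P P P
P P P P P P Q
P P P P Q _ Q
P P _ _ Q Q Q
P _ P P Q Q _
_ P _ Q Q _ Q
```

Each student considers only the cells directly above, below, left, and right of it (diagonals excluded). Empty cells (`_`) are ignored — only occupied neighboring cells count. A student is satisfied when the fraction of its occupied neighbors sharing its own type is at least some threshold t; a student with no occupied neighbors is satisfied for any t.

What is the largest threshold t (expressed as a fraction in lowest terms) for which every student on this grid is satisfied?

1/3

(1,2)P 2/2
(1,3)P 3/3
(1,4)P 3/3
(1,5)P 2/2
(2,1)P 2/2
(2,2)P 4/4
(2,3)P 4/4
(2,4)P 4/4
(2,5)P 4/4
(2,6)P 3/3
(2,7)P 1/2
(3,1)P 3/3
(3,2)P 4/4
(3,3)P 4/4
(3,4)P 4/4
(3,5)P 3/4
(3,6)P 2/3
(3,7)Q 1/3
(4,1)P 3/3
(4,2)P 4/4
(4,3)P 3/3
(4,4)P 2/3
(4,5)Q 1/3
(4,7)Q 2/2
(5,1)P 3/3
(5,2)P 2/2
(5,5)Q 3/3
(5,6)Q 3/3
(5,7)Q 2/2
(6,1)P 1/1
(6,3)P 1/1
(6,4)P 1/3
(6,5)Q 3/4
(6,6)Q 2/2
(7,2)P — no occupied neighbors
(7,4)Q 1/2
(7,5)Q 2/2
(7,7)Q — no occupied neighbors
The smallest same-type fraction is 1/3 at (3,7), which reduces to 1/3. Any threshold above that leaves this student unsatisfied.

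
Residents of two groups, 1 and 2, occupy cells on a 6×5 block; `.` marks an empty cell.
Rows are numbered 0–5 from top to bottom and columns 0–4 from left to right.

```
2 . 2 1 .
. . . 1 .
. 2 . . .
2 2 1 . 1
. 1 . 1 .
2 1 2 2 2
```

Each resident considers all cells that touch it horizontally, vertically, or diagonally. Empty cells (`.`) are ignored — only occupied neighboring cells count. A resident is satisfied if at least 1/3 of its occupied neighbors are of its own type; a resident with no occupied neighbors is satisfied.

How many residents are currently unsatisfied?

(0,0)2 0/0 ✓
(0,2)2 0/2 ✗
(0,3)1 1/2 ✓
(1,3)1 1/2 ✓
(2,1)2 2/3 ✓
(3,0)2 2/3 ✓
(3,1)2 2/4 ✓
(3,2)1 2/4 ✓
(3,4)1 1/1 ✓
(4,1)1 2/6 ✓
(4,3)1 2/5 ✓
(5,0)2 0/2 ✗
(5,1)1 1/3 ✓
(5,2)2 1/4 ✗
(5,3)2 2/3 ✓
(5,4)2 1/2 ✓
Unsatisfied: (0,2), (5,0), (5,2) — 3 in total.

3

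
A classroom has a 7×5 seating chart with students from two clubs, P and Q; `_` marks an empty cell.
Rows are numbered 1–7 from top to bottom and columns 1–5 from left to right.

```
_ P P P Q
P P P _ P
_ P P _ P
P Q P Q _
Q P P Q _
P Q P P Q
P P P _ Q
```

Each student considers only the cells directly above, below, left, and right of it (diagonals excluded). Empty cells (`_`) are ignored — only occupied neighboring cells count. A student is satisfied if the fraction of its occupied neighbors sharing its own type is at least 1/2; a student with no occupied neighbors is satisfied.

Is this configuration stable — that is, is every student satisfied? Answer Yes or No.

(1,2)P 2/2 ok
(1,3)P 3/3 ok
(1,4)P 1/2 ok
(1,5)Q 0/2 unhappy
(2,1)P 1/1 ok
(2,2)P 4/4 ok
(2,3)P 3/3 ok
(2,5)P 1/2 ok
(3,2)P 2/3 ok
(3,3)P 3/3 ok
(3,5)P 1/1 ok
(4,1)P 0/2 unhappy
(4,2)Q 0/4 unhappy
(4,3)P 2/4 ok
(4,4)Q 1/2 ok
(5,1)Q 0/3 unhappy
(5,2)P 1/4 unhappy
(5,3)P 3/4 ok
(5,4)Q 1/3 unhappy
(6,1)P 1/3 unhappy
(6,2)Q 0/4 unhappy
(6,3)P 3/4 ok
(6,4)P 1/3 unhappy
(6,5)Q 1/2 ok
(7,1)P 2/2 ok
(7,2)P 2/3 ok
(7,3)P 2/2 ok
(7,5)Q 1/1 ok
For instance (1,5) has only 0/2 same-type neighbors, below 1/2.

No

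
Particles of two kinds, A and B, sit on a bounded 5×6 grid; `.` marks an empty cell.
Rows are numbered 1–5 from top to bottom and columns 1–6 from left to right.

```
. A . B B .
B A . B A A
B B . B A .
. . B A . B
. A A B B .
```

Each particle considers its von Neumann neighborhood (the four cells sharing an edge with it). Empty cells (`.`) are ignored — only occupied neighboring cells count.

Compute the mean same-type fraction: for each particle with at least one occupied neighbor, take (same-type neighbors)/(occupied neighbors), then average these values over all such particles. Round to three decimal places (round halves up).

Row 1: (1,2)A 1/1 · (1,4)B 2/2 · (1,5)B 1/2
Row 2: (2,1)B 1/2 · (2,2)A 1/3 · (2,4)B 2/3 · (2,5)A 2/4 · (2,6)A 1/1
Row 3: (3,1)B 2/2 · (3,2)B 1/2 · (3,4)B 1/3 · (3,5)A 1/2
Row 4: (4,3)B 0/2 · (4,4)A 0/3 · (4,6)B — no occupied neighbors
Row 5: (5,2)A 1/1 · (5,3)A 1/3 · (5,4)B 1/3 · (5,5)B 1/1
Sum over 18 particles: 1/1 + 2/2 + 1/2 + 1/2 + 1/3 + 2/3 + 2/4 + 1/1 + 2/2 + 1/2 + 1/3 + 1/2 + 0/2 + 0/3 + 1/1 + 1/3 + 1/3 + 1/1 = 21/2; mean = 21/2 ÷ 18 = 7/12 = 0.583333… → 0.583.

0.583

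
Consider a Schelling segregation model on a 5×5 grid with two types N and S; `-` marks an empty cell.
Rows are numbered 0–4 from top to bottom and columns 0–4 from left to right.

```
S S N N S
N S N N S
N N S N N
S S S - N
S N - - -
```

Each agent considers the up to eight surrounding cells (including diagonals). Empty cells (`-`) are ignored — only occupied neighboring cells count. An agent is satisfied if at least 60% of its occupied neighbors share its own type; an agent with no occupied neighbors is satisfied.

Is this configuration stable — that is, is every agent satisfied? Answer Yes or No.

(0,0)S 2/3 ok
(0,1)S 2/5 unhappy
(0,2)N 3/5 ok
(0,3)N 3/5 ok
(0,4)S 1/3 unhappy
(1,0)N 2/5 unhappy
(1,1)S 3/8 unhappy
(1,2)N 5/8 ok
(1,3)N 5/8 ok
(1,4)S 1/5 unhappy
(2,0)N 2/5 unhappy
(2,1)N 3/8 unhappy
(2,2)S 3/7 unhappy
(2,3)N 4/7 unhappy
(2,4)N 3/4 ok
(3,0)S 2/5 unhappy
(3,1)S 4/7 unhappy
(3,2)S 2/5 unhappy
(3,4)N 2/2 ok
(4,0)S 2/3 ok
(4,1)N 0/4 unhappy
For instance (0,1) has only 2/5 same-type neighbors, below 3/5.

No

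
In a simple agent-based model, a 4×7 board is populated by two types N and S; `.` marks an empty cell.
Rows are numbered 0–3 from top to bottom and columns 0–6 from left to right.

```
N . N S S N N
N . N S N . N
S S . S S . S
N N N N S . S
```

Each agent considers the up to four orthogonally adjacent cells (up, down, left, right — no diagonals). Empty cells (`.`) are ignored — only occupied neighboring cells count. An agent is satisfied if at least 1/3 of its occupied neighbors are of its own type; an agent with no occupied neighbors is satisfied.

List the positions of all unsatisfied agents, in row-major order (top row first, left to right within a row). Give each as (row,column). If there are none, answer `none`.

(1,4)

(0,0)N 1/1 ok
(0,2)N 1/2 ok
(0,3)S 2/3 ok
(0,4)S 1/3 ok
(0,5)N 1/2 ok
(0,6)N 2/2 ok
(1,0)N 1/2 ok
(1,2)N 1/2 ok
(1,3)S 2/4 ok
(1,4)N 0/3 unhappy
(1,6)N 1/2 ok
(2,0)S 1/3 ok
(2,1)S 1/2 ok
(2,3)S 2/3 ok
(2,4)S 2/3 ok
(2,6)S 1/2 ok
(3,0)N 1/2 ok
(3,1)N 2/3 ok
(3,2)N 2/2 ok
(3,3)N 1/3 ok
(3,4)S 1/2 ok
(3,6)S 1/1 ok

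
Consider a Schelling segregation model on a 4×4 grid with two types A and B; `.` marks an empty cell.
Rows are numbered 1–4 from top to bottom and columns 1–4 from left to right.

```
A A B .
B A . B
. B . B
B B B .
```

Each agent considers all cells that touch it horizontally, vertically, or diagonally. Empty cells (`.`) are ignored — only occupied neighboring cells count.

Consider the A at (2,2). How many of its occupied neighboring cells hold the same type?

Occupied neighbors of (2,2): (1,1)=A, (1,2)=A, (1,3)=B, (2,1)=B, (3,2)=B.
Same type (A): 2 of 5.

2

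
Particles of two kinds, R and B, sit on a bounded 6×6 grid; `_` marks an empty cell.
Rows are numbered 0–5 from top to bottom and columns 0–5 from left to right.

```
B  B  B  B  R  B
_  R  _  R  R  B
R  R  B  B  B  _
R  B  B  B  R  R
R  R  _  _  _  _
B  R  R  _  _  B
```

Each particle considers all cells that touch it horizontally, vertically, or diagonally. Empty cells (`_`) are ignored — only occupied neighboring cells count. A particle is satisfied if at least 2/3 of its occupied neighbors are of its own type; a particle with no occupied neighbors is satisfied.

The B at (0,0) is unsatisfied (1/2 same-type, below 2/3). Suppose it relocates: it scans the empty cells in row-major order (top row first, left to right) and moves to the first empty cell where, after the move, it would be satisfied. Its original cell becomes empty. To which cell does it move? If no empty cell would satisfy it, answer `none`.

Vacating (0,0). Empty cells in order:
  (1,0): 1/4 same-type → still unsatisfied.
  (1,2): 5/8 same-type → still unsatisfied.
  (2,5): 2/5 same-type → still unsatisfied.
  (4,2): 3/6 same-type → still unsatisfied.
  (4,3): 2/4 same-type → still unsatisfied.
  (4,4): 2/4 same-type → still unsatisfied.
  (4,5): 1/3 same-type → still unsatisfied.
  (5,3): 0/1 same-type → still unsatisfied.
  (5,4): 1/1 same-type → satisfied — stop here.

(5,4)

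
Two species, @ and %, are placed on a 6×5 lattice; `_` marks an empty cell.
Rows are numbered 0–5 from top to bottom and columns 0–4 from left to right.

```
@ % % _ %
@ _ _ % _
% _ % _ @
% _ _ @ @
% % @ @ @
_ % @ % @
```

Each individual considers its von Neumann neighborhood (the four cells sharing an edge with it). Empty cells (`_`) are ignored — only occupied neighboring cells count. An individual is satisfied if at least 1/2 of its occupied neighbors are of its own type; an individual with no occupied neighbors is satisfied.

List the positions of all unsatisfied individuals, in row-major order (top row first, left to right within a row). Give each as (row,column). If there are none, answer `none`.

(0,0)@ 1/2 ✓
(0,1)% 1/2 ✓
(0,2)% 1/1 ✓
(0,4)% 0/0 ✓
(1,0)@ 1/2 ✓
(1,3)% 0/0 ✓
(2,0)% 1/2 ✓
(2,2)% 0/0 ✓
(2,4)@ 1/1 ✓
(3,0)% 2/2 ✓
(3,3)@ 2/2 ✓
(3,4)@ 3/3 ✓
(4,0)% 2/2 ✓
(4,1)% 2/3 ✓
(4,2)@ 2/3 ✓
(4,3)@ 3/4 ✓
(4,4)@ 3/3 ✓
(5,1)% 1/2 ✓
(5,2)@ 1/3 ✗
(5,3)% 0/3 ✗
(5,4)@ 1/2 ✓

(5,2), (5,3)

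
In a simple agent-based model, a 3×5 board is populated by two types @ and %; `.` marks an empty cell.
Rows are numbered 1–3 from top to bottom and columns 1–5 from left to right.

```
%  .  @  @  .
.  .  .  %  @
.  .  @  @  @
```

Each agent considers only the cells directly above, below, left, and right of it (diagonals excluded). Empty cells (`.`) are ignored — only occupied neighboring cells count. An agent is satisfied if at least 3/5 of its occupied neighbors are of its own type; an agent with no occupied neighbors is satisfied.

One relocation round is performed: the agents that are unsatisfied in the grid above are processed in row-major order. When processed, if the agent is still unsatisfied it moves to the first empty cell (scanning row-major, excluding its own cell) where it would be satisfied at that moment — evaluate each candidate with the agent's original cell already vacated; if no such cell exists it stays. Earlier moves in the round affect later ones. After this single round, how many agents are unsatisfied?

0

Initially unsatisfied (in order): (1,4), (2,4), (2,5).
  (1,4) → (1,5).
  (2,4) → (2,1).
  (2,5): now satisfied by earlier moves; stays.
Resulting grid:
% . @ . @
% . . . @
. . @ @ @
All satisfied now.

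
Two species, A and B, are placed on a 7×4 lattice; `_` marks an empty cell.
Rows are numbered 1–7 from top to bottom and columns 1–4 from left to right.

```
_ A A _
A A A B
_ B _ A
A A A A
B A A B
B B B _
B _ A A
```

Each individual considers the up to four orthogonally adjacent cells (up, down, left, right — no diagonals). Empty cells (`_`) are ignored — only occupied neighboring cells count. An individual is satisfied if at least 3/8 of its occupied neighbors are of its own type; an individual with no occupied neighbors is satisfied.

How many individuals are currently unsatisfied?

Row 1: (1,2)A 2/2 ok · (1,3)A 2/2 ok
Row 2: (2,1)A 1/1 ok · (2,2)A 3/4 ok · (2,3)A 2/3 ok · (2,4)B 0/2 unhappy
Row 3: (3,2)B 0/2 unhappy · (3,4)A 1/2 ok
Row 4: (4,1)A 1/2 ok · (4,2)A 3/4 ok · (4,3)A 3/3 ok · (4,4)A 2/3 ok
Row 5: (5,1)B 1/3 unhappy · (5,2)A 2/4 ok · (5,3)A 2/4 ok · (5,4)B 0/2 unhappy
Row 6: (6,1)B 3/3 ok · (6,2)B 2/3 ok · (6,3)B 1/3 unhappy
Row 7: (7,1)B 1/1 ok · (7,3)A 1/2 ok · (7,4)A 1/1 ok
Unsatisfied: (2,4), (3,2), (5,1), (5,4), (6,3) — 5 in total.

5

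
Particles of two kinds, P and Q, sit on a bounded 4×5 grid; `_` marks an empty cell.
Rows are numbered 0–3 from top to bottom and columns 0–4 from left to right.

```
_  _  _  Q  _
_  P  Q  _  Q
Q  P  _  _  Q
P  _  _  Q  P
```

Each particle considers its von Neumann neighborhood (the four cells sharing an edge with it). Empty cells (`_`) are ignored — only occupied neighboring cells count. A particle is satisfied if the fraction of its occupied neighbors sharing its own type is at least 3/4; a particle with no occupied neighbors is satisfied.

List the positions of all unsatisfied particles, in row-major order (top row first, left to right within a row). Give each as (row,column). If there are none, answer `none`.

(0,3)Q 0/0 satisfied
(1,1)P 1/2 not
(1,2)Q 0/1 not
(1,4)Q 1/1 satisfied
(2,0)Q 0/2 not
(2,1)P 1/2 not
(2,4)Q 1/2 not
(3,0)P 0/1 not
(3,3)Q 0/1 not
(3,4)P 0/2 not

(1,1), (1,2), (2,0), (2,1), (2,4), (3,0), (3,3), (3,4)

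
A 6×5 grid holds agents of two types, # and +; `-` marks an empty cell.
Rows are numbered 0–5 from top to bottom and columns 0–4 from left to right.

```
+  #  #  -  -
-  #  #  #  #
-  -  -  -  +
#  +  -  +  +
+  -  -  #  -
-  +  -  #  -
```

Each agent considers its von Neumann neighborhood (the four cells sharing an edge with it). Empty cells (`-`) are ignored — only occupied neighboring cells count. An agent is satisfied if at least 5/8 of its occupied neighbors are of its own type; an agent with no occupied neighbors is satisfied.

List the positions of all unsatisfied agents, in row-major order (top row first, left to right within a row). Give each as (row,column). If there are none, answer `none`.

(0,0)+ 0/1 ✗
(0,1)# 2/3 ✓
(0,2)# 2/2 ✓
(1,1)# 2/2 ✓
(1,2)# 3/3 ✓
(1,3)# 2/2 ✓
(1,4)# 1/2 ✗
(2,4)+ 1/2 ✗
(3,0)# 0/2 ✗
(3,1)+ 0/1 ✗
(3,3)+ 1/2 ✗
(3,4)+ 2/2 ✓
(4,0)+ 0/1 ✗
(4,3)# 1/2 ✗
(5,1)+ 0/0 ✓
(5,3)# 1/1 ✓

(0,0), (1,4), (2,4), (3,0), (3,1), (3,3), (4,0), (4,3)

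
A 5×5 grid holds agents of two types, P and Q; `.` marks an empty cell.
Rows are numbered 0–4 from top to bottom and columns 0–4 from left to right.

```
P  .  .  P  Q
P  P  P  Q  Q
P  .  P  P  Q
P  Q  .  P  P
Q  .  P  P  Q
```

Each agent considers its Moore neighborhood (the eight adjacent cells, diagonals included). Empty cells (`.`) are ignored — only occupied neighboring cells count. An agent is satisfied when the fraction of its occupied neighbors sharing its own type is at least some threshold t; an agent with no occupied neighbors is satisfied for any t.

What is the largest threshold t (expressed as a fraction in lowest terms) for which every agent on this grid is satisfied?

(0,0)P 2/2
(0,3)P 1/4
(0,4)Q 2/3
(1,0)P 3/3
(1,1)P 5/5
(1,2)P 4/5
(1,3)Q 3/7
(1,4)Q 3/5
(2,0)P 3/4
(2,2)P 4/6
(2,3)P 4/7
(2,4)Q 2/5
(3,0)P 1/3
(3,1)Q 1/5
(3,3)P 5/7
(3,4)P 3/5
(4,0)Q 1/2
(4,2)P 2/3
(4,3)P 3/4
(4,4)Q 0/3
The smallest same-type fraction is 0/3 at (4,4), which reduces to 0/1. Any threshold above that leaves this agent unsatisfied.

0/1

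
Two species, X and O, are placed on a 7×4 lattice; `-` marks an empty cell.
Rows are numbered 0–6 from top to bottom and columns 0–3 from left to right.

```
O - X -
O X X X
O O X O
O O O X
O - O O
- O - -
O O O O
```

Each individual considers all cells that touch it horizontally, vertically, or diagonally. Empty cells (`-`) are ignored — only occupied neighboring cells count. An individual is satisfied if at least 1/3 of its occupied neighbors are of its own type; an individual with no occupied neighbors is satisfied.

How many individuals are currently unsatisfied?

2

Row 0: (0,0)O 1/2 satisfied · (0,2)X 3/3 satisfied
Row 1: (1,0)O 3/4 satisfied · (1,1)X 3/7 satisfied · (1,2)X 4/6 satisfied · (1,3)X 3/4 satisfied
Row 2: (2,0)O 4/5 satisfied · (2,1)O 5/8 satisfied · (2,2)X 4/8 satisfied · (2,3)O 1/5 not
Row 3: (3,0)O 4/4 satisfied · (3,1)O 6/7 satisfied · (3,2)O 5/7 satisfied · (3,3)X 1/5 not
Row 4: (4,0)O 3/3 satisfied · (4,2)O 4/5 satisfied · (4,3)O 2/3 satisfied
Row 5: (5,1)O 5/5 satisfied
Row 6: (6,0)O 2/2 satisfied · (6,1)O 3/3 satisfied · (6,2)O 3/3 satisfied · (6,3)O 1/1 satisfied
Unsatisfied: (2,3), (3,3) — 2 in total.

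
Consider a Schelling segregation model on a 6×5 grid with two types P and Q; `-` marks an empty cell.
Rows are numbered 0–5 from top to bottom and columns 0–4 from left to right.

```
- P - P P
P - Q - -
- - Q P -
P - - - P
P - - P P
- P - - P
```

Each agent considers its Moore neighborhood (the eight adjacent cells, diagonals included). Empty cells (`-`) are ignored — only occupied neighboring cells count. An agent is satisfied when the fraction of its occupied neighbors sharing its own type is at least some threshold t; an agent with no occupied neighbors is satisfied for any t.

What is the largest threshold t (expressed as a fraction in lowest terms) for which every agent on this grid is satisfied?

Row 0: (0,1)P 1/2 · (0,3)P 1/2 · (0,4)P 1/1
Row 1: (1,0)P 1/1 · (1,2)Q 1/4
Row 2: (2,2)Q 1/2 · (2,3)P 1/3
Row 3: (3,0)P 1/1 · (3,4)P 3/3
Row 4: (4,0)P 2/2 · (4,3)P 3/3 · (4,4)P 3/3
Row 5: (5,1)P 1/1 · (5,4)P 2/2
The smallest same-type fraction is 1/4 at (1,2), which reduces to 1/4. Any threshold above that leaves this agent unsatisfied.

1/4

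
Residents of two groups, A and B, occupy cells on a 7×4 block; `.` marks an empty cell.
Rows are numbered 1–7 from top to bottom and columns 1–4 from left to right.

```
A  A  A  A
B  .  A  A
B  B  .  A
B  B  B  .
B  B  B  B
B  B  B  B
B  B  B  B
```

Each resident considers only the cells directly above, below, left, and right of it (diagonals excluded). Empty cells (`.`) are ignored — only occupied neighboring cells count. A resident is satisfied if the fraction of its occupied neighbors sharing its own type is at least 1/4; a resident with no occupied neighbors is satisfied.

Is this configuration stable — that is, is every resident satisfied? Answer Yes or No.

Yes

Row 1: (1,1)A 1/2 satisfied · (1,2)A 2/2 satisfied · (1,3)A 3/3 satisfied · (1,4)A 2/2 satisfied
Row 2: (2,1)B 1/2 satisfied · (2,3)A 2/2 satisfied · (2,4)A 3/3 satisfied
Row 3: (3,1)B 3/3 satisfied · (3,2)B 2/2 satisfied · (3,4)A 1/1 satisfied
Row 4: (4,1)B 3/3 satisfied · (4,2)B 4/4 satisfied · (4,3)B 2/2 satisfied
Row 5: (5,1)B 3/3 satisfied · (5,2)B 4/4 satisfied · (5,3)B 4/4 satisfied · (5,4)B 2/2 satisfied
Row 6: (6,1)B 3/3 satisfied · (6,2)B 4/4 satisfied · (6,3)B 4/4 satisfied · (6,4)B 3/3 satisfied
Row 7: (7,1)B 2/2 satisfied · (7,2)B 3/3 satisfied · (7,3)B 3/3 satisfied · (7,4)B 2/2 satisfied
All meet the threshold, so the configuration is stable.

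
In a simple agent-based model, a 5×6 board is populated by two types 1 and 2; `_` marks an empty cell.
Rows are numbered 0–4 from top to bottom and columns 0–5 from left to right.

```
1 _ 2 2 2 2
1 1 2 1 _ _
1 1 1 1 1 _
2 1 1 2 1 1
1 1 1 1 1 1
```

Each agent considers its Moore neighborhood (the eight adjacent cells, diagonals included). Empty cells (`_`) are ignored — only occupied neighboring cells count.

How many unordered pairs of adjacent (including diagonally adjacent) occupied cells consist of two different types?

22

Scan each occupied cell's neighbors to the right and below (and the two forward diagonals) so each pair is counted once.
Row 0: 1(0,0)–1(1,0)= 1(0,0)–1(1,1)= 2(0,2)–2(0,3)= 2(0,2)–2(1,2)= 2(0,2)–1(1,3)≠ 2(0,2)–1(1,1)≠ 2(0,3)–2(0,4)= 2(0,3)–1(1,3)≠ 2(0,3)–2(1,2)= 2(0,4)–2(0,5)= 2(0,4)–1(1,3)≠  → 4/11 unlike.
Row 1: 1(1,0)–1(1,1)= 1(1,0)–1(2,0)= 1(1,0)–1(2,1)= 1(1,1)–2(1,2)≠ 1(1,1)–1(2,1)= 1(1,1)–1(2,2)= 1(1,1)–1(2,0)= 2(1,2)–1(1,3)≠ 2(1,2)–1(2,2)≠ 2(1,2)–1(2,3)≠ 2(1,2)–1(2,1)≠ 1(1,3)–1(2,3)= 1(1,3)–1(2,4)= 1(1,3)–1(2,2)=  → 5/14 unlike.
Row 2: 1(2,0)–1(2,1)= 1(2,0)–2(3,0)≠ 1(2,0)–1(3,1)= 1(2,1)–1(2,2)= 1(2,1)–1(3,1)= 1(2,1)–1(3,2)= 1(2,1)–2(3,0)≠ 1(2,2)–1(2,3)= 1(2,2)–1(3,2)= 1(2,2)–2(3,3)≠ 1(2,2)–1(3,1)= 1(2,3)–1(2,4)= 1(2,3)–2(3,3)≠ 1(2,3)–1(3,4)= 1(2,3)–1(3,2)= 1(2,4)–1(3,4)= 1(2,4)–1(3,5)= 1(2,4)–2(3,3)≠  → 5/18 unlike.
Row 3: 2(3,0)–1(3,1)≠ 2(3,0)–1(4,0)≠ 2(3,0)–1(4,1)≠ 1(3,1)–1(3,2)= 1(3,1)–1(4,1)= 1(3,1)–1(4,2)= 1(3,1)–1(4,0)= 1(3,2)–2(3,3)≠ 1(3,2)–1(4,2)= 1(3,2)–1(4,3)= 1(3,2)–1(4,1)= 2(3,3)–1(3,4)≠ 2(3,3)–1(4,3)≠ 2(3,3)–1(4,4)≠ 2(3,3)–1(4,2)≠ 1(3,4)–1(3,5)= 1(3,4)–1(4,4)= 1(3,4)–1(4,5)= 1(3,4)–1(4,3)= 1(3,5)–1(4,5)= 1(3,5)–1(4,4)=  → 8/21 unlike.
Row 4: 1(4,0)–1(4,1)= 1(4,1)–1(4,2)= 1(4,2)–1(4,3)= 1(4,3)–1(4,4)= 1(4,4)–1(4,5)=  → 0/5 unlike.
Total adjacent occupied pairs: 69; unlike-type pairs: 22.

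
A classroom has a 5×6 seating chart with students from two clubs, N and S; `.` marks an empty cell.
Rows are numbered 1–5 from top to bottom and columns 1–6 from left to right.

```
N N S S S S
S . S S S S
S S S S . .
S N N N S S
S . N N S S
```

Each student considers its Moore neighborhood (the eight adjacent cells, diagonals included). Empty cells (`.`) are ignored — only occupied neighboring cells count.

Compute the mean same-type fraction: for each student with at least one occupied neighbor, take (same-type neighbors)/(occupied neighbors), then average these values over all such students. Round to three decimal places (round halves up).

0.731

(1,1)N 1/2
(1,2)N 1/4
(1,3)S 3/4
(1,4)S 5/5
(1,5)S 5/5
(1,6)S 3/3
(2,1)S 2/4
(2,3)S 6/7
(2,4)S 7/7
(2,5)S 6/6
(2,6)S 3/3
(3,1)S 3/4
(3,2)S 5/7
(3,3)S 4/7
(3,4)S 5/7
(4,1)S 3/4
(4,2)N 2/7
(4,3)N 4/7
(4,4)N 3/7
(4,5)S 4/6
(4,6)S 3/3
(5,1)S 1/2
(5,3)N 4/4
(5,4)N 3/5
(5,5)S 3/5
(5,6)S 3/3
Sum over 26 students: 1/2 + 1/4 + 3/4 + 5/5 + 5/5 + 3/3 + 2/4 + 6/7 + 7/7 + 6/6 + 3/3 + 3/4 + 5/7 + 4/7 + 5/7 + 3/4 + 2/7 + 4/7 + 3/7 + 4/6 + 3/3 + 1/2 + 4/4 + 3/5 + 3/5 + 3/3 = 1996/105; mean = 1996/105 ÷ 26 = 998/1365 = 0.731135… → 0.731.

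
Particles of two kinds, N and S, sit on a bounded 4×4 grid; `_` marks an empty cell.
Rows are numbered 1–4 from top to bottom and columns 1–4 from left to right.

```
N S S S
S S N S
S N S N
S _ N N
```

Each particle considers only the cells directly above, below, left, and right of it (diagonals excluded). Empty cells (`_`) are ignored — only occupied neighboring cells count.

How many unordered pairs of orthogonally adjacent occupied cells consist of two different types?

12

Scan each occupied cell's neighbors to the right and below so each pair is counted once.
Row 1: N(1,1)–S(1,2)≠ N(1,1)–S(2,1)≠ S(1,2)–S(1,3)= S(1,2)–S(2,2)= S(1,3)–S(1,4)= S(1,3)–N(2,3)≠ S(1,4)–S(2,4)=  → 3/7 unlike.
Row 2: S(2,1)–S(2,2)= S(2,1)–S(3,1)= S(2,2)–N(2,3)≠ S(2,2)–N(3,2)≠ N(2,3)–S(2,4)≠ N(2,3)–S(3,3)≠ S(2,4)–N(3,4)≠  → 5/7 unlike.
Row 3: S(3,1)–N(3,2)≠ S(3,1)–S(4,1)= N(3,2)–S(3,3)≠ S(3,3)–N(3,4)≠ S(3,3)–N(4,3)≠ N(3,4)–N(4,4)=  → 4/6 unlike.
Row 4: N(4,3)–N(4,4)=  → 0/1 unlike.
Total adjacent occupied pairs: 21; unlike-type pairs: 12.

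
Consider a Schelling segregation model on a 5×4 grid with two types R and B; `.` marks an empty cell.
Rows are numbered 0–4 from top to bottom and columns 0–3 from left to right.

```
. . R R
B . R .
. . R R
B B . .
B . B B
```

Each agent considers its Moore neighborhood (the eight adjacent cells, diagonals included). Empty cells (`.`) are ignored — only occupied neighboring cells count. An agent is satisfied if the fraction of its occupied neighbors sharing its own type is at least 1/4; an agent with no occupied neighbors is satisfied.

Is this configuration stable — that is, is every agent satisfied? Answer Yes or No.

Row 0: (0,2)R 2/2 satisfied · (0,3)R 2/2 satisfied
Row 1: (1,0)B 0/0 satisfied · (1,2)R 4/4 satisfied
Row 2: (2,2)R 2/3 satisfied · (2,3)R 2/2 satisfied
Row 3: (3,0)B 2/2 satisfied · (3,1)B 3/4 satisfied
Row 4: (4,0)B 2/2 satisfied · (4,2)B 2/2 satisfied · (4,3)B 1/1 satisfied
All meet the threshold, so the configuration is stable.

Yes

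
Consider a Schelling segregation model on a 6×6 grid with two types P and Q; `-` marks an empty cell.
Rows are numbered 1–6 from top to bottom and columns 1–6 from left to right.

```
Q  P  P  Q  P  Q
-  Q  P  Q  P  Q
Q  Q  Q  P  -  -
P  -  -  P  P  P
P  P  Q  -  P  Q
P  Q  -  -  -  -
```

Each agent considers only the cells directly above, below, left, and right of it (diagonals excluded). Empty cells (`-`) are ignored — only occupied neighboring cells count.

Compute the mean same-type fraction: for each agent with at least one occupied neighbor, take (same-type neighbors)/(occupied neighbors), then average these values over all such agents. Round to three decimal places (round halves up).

(1,1)Q 0/1
(1,2)P 1/3
(1,3)P 2/3
(1,4)Q 1/3
(1,5)P 1/3
(1,6)Q 1/2
(2,2)Q 1/3
(2,3)P 1/4
(2,4)Q 1/4
(2,5)P 1/3
(2,6)Q 1/2
(3,1)Q 1/2
(3,2)Q 3/3
(3,3)Q 1/3
(3,4)P 1/3
(4,1)P 1/2
(4,4)P 2/2
(4,5)P 3/3
(4,6)P 1/2
(5,1)P 3/3
(5,2)P 1/3
(5,3)Q 0/1
(5,5)P 1/2
(5,6)Q 0/2
(6,1)P 1/2
(6,2)Q 0/2
Sum over 26 agents: 0/1 + 1/3 + 2/3 + 1/3 + 1/3 + 1/2 + 1/3 + 1/4 + 1/4 + 1/3 + 1/2 + 1/2 + 3/3 + 1/3 + 1/3 + 1/2 + 2/2 + 3/3 + 1/2 + 3/3 + 1/3 + 0/1 + 1/2 + 0/2 + 1/2 + 0/2 = 34/3; mean = 34/3 ÷ 26 = 17/39 = 0.435897… → 0.436.

0.436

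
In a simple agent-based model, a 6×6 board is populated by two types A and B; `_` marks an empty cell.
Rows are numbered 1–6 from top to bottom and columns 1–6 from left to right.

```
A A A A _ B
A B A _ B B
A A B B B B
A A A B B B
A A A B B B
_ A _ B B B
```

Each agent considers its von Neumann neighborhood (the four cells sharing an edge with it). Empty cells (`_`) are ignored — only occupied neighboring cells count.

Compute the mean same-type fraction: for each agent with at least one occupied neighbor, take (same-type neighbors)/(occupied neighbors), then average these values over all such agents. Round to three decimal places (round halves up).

Row 1: (1,1)A 2/2 · (1,2)A 2/3 · (1,3)A 3/3 · (1,4)A 1/1 · (1,6)B 1/1
Row 2: (2,1)A 2/3 · (2,2)B 0/4 · (2,3)A 1/3 · (2,5)B 2/2 · (2,6)B 3/3
Row 3: (3,1)A 3/3 · (3,2)A 2/4 · (3,3)B 1/4 · (3,4)B 3/3 · (3,5)B 4/4 · (3,6)B 3/3
Row 4: (4,1)A 3/3 · (4,2)A 4/4 · (4,3)A 2/4 · (4,4)B 3/4 · (4,5)B 4/4 · (4,6)B 3/3
Row 5: (5,1)A 2/2 · (5,2)A 4/4 · (5,3)A 2/3 · (5,4)B 3/4 · (5,5)B 4/4 · (5,6)B 3/3
Row 6: (6,2)A 1/1 · (6,4)B 2/2 · (6,5)B 3/3 · (6,6)B 2/2
Sum over 32 agents: 2/2 + 2/3 + 3/3 + 1/1 + 1/1 + 2/3 + 0/4 + 1/3 + 2/2 + 3/3 + 3/3 + 2/4 + 1/4 + 3/3 + 4/4 + 3/3 + 3/3 + 4/4 + 2/4 + 3/4 + 4/4 + 3/3 + 2/2 + 4/4 + 2/3 + 3/4 + 4/4 + 3/3 + 1/1 + 2/2 + 3/3 + 2/2 = 325/12; mean = 325/12 ÷ 32 = 325/384 = 0.846354… → 0.846.

0.846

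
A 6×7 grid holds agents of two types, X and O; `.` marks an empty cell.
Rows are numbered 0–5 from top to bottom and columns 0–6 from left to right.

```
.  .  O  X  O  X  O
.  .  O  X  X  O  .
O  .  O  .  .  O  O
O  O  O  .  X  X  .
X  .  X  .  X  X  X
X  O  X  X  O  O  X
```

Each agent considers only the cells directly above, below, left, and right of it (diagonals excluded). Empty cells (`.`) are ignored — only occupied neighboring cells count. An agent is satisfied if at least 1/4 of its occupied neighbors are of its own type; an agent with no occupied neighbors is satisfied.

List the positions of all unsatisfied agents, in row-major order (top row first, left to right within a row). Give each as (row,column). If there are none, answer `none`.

(0,2)O 1/2 satisfied
(0,3)X 1/3 satisfied
(0,4)O 0/3 not
(0,5)X 0/3 not
(0,6)O 0/1 not
(1,2)O 2/3 satisfied
(1,3)X 2/3 satisfied
(1,4)X 1/3 satisfied
(1,5)O 1/3 satisfied
(2,0)O 1/1 satisfied
(2,2)O 2/2 satisfied
(2,5)O 2/3 satisfied
(2,6)O 1/1 satisfied
(3,0)O 2/3 satisfied
(3,1)O 2/2 satisfied
(3,2)O 2/3 satisfied
(3,4)X 2/2 satisfied
(3,5)X 2/3 satisfied
(4,0)X 1/2 satisfied
(4,2)X 1/2 satisfied
(4,4)X 2/3 satisfied
(4,5)X 3/4 satisfied
(4,6)X 2/2 satisfied
(5,0)X 1/2 satisfied
(5,1)O 0/2 not
(5,2)X 2/3 satisfied
(5,3)X 1/2 satisfied
(5,4)O 1/3 satisfied
(5,5)O 1/3 satisfied
(5,6)X 1/2 satisfied

(0,4), (0,5), (0,6), (5,1)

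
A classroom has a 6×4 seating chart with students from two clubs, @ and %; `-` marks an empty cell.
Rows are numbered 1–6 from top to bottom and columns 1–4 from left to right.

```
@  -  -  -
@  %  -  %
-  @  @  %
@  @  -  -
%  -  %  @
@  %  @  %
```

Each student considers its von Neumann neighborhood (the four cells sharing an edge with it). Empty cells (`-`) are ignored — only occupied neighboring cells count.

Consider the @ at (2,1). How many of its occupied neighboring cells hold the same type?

Occupied neighbors of (2,1): (1,1)=@, (2,2)=%.
Same type (@): 1 of 2.

1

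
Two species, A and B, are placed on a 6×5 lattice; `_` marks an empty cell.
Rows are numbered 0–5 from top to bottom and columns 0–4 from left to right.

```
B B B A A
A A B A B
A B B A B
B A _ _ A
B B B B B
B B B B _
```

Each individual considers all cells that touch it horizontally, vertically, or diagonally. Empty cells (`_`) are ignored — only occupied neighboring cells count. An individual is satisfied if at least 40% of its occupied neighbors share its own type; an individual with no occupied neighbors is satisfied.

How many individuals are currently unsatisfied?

(0,0)B 1/3 unhappy
(0,1)B 3/5 ok
(0,2)B 2/5 ok
(0,3)A 2/5 ok
(0,4)A 2/3 ok
(1,0)A 2/5 ok
(1,1)A 2/8 unhappy
(1,2)B 4/8 ok
(1,3)A 3/8 unhappy
(1,4)B 1/5 unhappy
(2,0)A 3/5 ok
(2,1)B 3/7 ok
(2,2)B 2/6 unhappy
(2,3)A 2/6 unhappy
(2,4)B 1/4 unhappy
(3,0)B 3/5 ok
(3,1)A 1/7 unhappy
(3,4)A 1/4 unhappy
(4,0)B 4/5 ok
(4,1)B 6/7 ok
(4,2)B 5/6 ok
(4,3)B 4/5 ok
(4,4)B 2/3 ok
(5,0)B 3/3 ok
(5,1)B 5/5 ok
(5,2)B 5/5 ok
(5,3)B 4/4 ok
Unsatisfied: (0,0), (1,1), (1,3), (1,4), (2,2), (2,3), (2,4), (3,1), (3,4) — 9 in total.

9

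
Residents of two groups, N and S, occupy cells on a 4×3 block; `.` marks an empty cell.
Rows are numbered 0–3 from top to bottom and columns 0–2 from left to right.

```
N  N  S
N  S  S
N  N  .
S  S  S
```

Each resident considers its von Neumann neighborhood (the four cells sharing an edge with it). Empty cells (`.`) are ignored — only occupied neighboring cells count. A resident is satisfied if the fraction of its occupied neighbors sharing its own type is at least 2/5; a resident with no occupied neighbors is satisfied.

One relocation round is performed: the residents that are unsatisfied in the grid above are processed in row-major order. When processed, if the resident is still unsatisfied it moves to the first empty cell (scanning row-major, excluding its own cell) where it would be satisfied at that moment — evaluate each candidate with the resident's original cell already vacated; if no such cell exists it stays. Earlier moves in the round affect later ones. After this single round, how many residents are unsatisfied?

Initially unsatisfied (in order): (0,1), (1,1), (2,1).
  (0,1): no empty cell satisfies it; stays.
  (1,1) → (2,2).
  (2,1) → (1,1).
Resulting grid:
N N S
N N S
N . S
S S S
All satisfied now.

0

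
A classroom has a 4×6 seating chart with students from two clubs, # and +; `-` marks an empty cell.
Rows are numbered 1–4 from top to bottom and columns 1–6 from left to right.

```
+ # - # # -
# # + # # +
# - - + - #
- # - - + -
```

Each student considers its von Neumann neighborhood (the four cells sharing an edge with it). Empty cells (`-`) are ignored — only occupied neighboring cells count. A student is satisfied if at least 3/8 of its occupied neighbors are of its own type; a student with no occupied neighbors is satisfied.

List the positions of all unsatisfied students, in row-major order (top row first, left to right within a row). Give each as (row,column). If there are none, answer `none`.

(1,1), (2,3), (2,6), (3,4), (3,6)

Row 1: (1,1)+ 0/2 unhappy · (1,2)# 1/2 ok · (1,4)# 2/2 ok · (1,5)# 2/2 ok
Row 2: (2,1)# 2/3 ok · (2,2)# 2/3 ok · (2,3)+ 0/2 unhappy · (2,4)# 2/4 ok · (2,5)# 2/3 ok · (2,6)+ 0/2 unhappy
Row 3: (3,1)# 1/1 ok · (3,4)+ 0/1 unhappy · (3,6)# 0/1 unhappy
Row 4: (4,2)# 0/0 ok · (4,5)+ 0/0 ok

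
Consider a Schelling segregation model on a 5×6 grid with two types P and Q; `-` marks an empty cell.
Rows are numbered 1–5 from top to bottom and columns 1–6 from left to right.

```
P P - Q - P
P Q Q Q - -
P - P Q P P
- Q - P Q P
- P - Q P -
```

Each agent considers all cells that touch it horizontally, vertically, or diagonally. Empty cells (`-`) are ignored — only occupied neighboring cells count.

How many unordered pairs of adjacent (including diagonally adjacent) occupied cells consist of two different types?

Scan each occupied cell's neighbors to the right and below (and the two forward diagonals) so each pair is counted once.
Row 1: P(1,1)–P(1,2)= P(1,1)–P(2,1)= P(1,1)–Q(2,2)≠ P(1,2)–Q(2,2)≠ P(1,2)–Q(2,3)≠ P(1,2)–P(2,1)= Q(1,4)–Q(2,4)= Q(1,4)–Q(2,3)=  → 3/8 unlike.
Row 2: P(2,1)–Q(2,2)≠ P(2,1)–P(3,1)= Q(2,2)–Q(2,3)= Q(2,2)–P(3,3)≠ Q(2,2)–P(3,1)≠ Q(2,3)–Q(2,4)= Q(2,3)–P(3,3)≠ Q(2,3)–Q(3,4)= Q(2,4)–Q(3,4)= Q(2,4)–P(3,5)≠ Q(2,4)–P(3,3)≠  → 6/11 unlike.
Row 3: P(3,1)–Q(4,2)≠ P(3,3)–Q(3,4)≠ P(3,3)–P(4,4)= P(3,3)–Q(4,2)≠ Q(3,4)–P(3,5)≠ Q(3,4)–P(4,4)≠ Q(3,4)–Q(4,5)= P(3,5)–P(3,6)= P(3,5)–Q(4,5)≠ P(3,5)–P(4,6)= P(3,5)–P(4,4)= P(3,6)–P(4,6)= P(3,6)–Q(4,5)≠  → 7/13 unlike.
Row 4: Q(4,2)–P(5,2)≠ P(4,4)–Q(4,5)≠ P(4,4)–Q(5,4)≠ P(4,4)–P(5,5)= Q(4,5)–P(4,6)≠ Q(4,5)–P(5,5)≠ Q(4,5)–Q(5,4)= P(4,6)–P(5,5)=  → 5/8 unlike.
Row 5: Q(5,4)–P(5,5)≠  → 1/1 unlike.
Total adjacent occupied pairs: 41; unlike-type pairs: 22.

22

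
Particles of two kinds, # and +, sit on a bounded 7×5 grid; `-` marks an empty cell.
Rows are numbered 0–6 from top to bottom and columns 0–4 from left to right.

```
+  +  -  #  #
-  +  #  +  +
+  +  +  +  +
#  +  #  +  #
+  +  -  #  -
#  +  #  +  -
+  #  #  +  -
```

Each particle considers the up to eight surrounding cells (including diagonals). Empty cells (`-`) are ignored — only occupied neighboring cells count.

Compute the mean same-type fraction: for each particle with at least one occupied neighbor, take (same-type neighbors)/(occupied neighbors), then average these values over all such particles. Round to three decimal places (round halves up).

0.495

Row 0: (0,0)+ 2/2 · (0,1)+ 2/3 · (0,3)# 2/4 · (0,4)# 1/3
Row 1: (1,1)+ 5/6 · (1,2)# 1/7 · (1,3)+ 4/7 · (1,4)+ 3/5
Row 2: (2,0)+ 3/4 · (2,1)+ 4/7 · (2,2)+ 6/8 · (2,3)+ 5/8 · (2,4)+ 4/5
Row 3: (3,0)# 0/5 · (3,1)+ 5/7 · (3,2)# 1/7 · (3,3)+ 3/6 · (3,4)# 1/4
Row 4: (4,0)+ 3/5 · (4,1)+ 3/7 · (4,3)# 3/5
Row 5: (5,0)# 1/5 · (5,1)+ 3/7 · (5,2)# 3/7 · (5,3)+ 1/4
Row 6: (6,0)+ 1/3 · (6,1)# 3/5 · (6,2)# 2/5 · (6,3)+ 1/3
Sum over 29 particles: 2/2 + 2/3 + 2/4 + 1/3 + 5/6 + 1/7 + 4/7 + 3/5 + 3/4 + 4/7 + 6/8 + 5/8 + 4/5 + 0/5 + 5/7 + 1/7 + 3/6 + 1/4 + 3/5 + 3/7 + 3/5 + 1/5 + 3/7 + 3/7 + 1/4 + 1/3 + 3/5 + 2/5 + 1/3 = 4019/280; mean = 4019/280 ÷ 29 = 4019/8120 = 0.494950… → 0.495.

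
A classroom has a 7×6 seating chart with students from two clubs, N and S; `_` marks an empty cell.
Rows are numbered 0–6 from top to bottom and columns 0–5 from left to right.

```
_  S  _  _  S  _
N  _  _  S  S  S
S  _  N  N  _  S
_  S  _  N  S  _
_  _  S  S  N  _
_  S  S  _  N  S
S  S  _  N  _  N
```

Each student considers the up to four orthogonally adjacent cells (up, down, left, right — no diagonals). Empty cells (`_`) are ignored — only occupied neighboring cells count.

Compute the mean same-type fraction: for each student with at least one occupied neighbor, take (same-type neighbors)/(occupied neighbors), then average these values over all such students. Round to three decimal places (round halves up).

0.603

Row 0: (0,1)S — no occupied neighbors · (0,4)S 1/1
Row 1: (1,0)N 0/1 · (1,3)S 1/2 · (1,4)S 3/3 · (1,5)S 2/2
Row 2: (2,0)S 0/1 · (2,2)N 1/1 · (2,3)N 2/3 · (2,5)S 1/1
Row 3: (3,1)S — no occupied neighbors · (3,3)N 1/3 · (3,4)S 0/2
Row 4: (4,2)S 2/2 · (4,3)S 1/3 · (4,4)N 1/3
Row 5: (5,1)S 2/2 · (5,2)S 2/2 · (5,4)N 1/2 · (5,5)S 0/2
Row 6: (6,0)S 1/1 · (6,1)S 2/2 · (6,3)N — no occupied neighbors · (6,5)N 0/1
Sum over 21 students: 1/1 + 0/1 + 1/2 + 3/3 + 2/2 + 0/1 + 1/1 + 2/3 + 1/1 + 1/3 + 0/2 + 2/2 + 1/3 + 1/3 + 2/2 + 2/2 + 1/2 + 0/2 + 1/1 + 2/2 + 0/1 = 38/3; mean = 38/3 ÷ 21 = 38/63 = 0.603174… → 0.603.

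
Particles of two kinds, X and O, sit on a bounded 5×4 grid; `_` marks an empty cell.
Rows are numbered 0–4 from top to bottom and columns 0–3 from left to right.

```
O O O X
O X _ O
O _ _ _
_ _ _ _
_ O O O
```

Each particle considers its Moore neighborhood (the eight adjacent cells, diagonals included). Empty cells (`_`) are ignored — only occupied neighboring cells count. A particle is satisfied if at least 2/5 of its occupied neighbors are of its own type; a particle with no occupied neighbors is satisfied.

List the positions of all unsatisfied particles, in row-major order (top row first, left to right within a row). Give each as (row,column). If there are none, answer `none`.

(0,0)O 2/3 satisfied
(0,1)O 3/4 satisfied
(0,2)O 2/4 satisfied
(0,3)X 0/2 not
(1,0)O 3/4 satisfied
(1,1)X 0/5 not
(1,3)O 1/2 satisfied
(2,0)O 1/2 satisfied
(4,1)O 1/1 satisfied
(4,2)O 2/2 satisfied
(4,3)O 1/1 satisfied

(0,3), (1,1)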